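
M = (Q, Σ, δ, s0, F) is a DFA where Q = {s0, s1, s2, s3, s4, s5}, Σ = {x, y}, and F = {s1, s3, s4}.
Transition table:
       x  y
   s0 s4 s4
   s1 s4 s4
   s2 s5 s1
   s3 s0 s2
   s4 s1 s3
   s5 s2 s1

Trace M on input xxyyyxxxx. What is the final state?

s2

s0 --x--> s4
s4 --x--> s1
s1 --y--> s4
s4 --y--> s3
s3 --y--> s2
s2 --x--> s5
s5 --x--> s2
s2 --x--> s5
s5 --x--> s2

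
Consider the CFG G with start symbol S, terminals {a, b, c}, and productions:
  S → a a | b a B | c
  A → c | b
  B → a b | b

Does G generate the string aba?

no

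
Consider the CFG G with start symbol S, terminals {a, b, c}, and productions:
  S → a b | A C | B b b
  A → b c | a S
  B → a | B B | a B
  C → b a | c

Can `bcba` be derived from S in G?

yes

S ⇒ AC ⇒ bcC ⇒ bcba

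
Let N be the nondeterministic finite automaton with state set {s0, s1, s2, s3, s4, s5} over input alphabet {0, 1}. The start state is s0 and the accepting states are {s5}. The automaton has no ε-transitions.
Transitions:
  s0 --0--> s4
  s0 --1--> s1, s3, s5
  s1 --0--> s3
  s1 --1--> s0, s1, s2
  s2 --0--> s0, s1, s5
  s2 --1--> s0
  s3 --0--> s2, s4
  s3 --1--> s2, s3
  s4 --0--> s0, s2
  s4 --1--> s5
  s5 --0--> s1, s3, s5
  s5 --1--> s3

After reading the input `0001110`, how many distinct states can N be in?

Start: {s0}
read 0: {s4}
read 0: {s0, s2}
read 0: {s0, s1, s4, s5}
read 1: {s0, s1, s2, s3, s5}
read 1: {s0, s1, s2, s3, s5}
read 1: {s0, s1, s2, s3, s5}
read 0: {s0, s1, s2, s3, s4, s5}
Final reachable set {s0, s1, s2, s3, s4, s5} has 6 states.

6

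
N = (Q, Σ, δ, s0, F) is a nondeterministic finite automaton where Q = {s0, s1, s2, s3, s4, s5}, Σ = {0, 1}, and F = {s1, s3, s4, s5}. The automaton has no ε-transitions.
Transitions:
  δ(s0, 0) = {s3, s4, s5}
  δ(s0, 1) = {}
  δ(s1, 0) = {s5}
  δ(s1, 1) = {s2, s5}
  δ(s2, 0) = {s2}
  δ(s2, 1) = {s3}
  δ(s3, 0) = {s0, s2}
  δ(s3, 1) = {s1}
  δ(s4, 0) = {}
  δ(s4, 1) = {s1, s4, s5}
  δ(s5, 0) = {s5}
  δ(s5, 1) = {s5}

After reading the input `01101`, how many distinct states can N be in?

2

Start: {s0}
read 0: {s3, s4, s5}
read 1: {s1, s4, s5}
read 1: {s1, s2, s4, s5}
read 0: {s2, s5}
read 1: {s3, s5}
Final reachable set {s3, s5} has 2 states.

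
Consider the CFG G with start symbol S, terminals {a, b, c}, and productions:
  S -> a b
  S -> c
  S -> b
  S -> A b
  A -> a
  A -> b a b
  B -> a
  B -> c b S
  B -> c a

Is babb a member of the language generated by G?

S ⇒ Ab ⇒ babb

yes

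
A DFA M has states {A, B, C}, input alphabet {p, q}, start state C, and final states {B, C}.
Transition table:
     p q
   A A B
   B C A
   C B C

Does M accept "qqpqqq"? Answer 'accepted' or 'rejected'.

rejected

C --q--> C
C --q--> C
C --p--> B
B --q--> A
A --q--> B
B --q--> A
End in state A, which is not an accepting state.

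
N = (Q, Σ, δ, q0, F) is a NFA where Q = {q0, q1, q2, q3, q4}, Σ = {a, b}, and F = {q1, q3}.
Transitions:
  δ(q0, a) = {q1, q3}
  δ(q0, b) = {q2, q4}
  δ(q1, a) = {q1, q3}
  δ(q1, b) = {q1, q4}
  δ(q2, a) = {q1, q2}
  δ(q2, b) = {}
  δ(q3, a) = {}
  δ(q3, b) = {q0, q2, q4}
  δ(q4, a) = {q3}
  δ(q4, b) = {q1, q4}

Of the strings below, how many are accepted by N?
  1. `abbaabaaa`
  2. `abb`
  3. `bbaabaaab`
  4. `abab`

4

`abbaabaaa`: accepted
`abb`: accepted
`bbaabaaab`: accepted
`abab`: accepted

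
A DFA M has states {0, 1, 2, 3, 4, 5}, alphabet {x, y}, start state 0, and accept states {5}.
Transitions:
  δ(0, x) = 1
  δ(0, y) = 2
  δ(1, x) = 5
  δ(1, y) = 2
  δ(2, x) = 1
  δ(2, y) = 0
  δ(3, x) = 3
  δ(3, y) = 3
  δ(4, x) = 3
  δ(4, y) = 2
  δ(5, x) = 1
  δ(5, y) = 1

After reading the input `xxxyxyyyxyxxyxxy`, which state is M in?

0 --x--> 1
1 --x--> 5
5 --x--> 1
1 --y--> 2
2 --x--> 1
1 --y--> 2
2 --y--> 0
0 --y--> 2
2 --x--> 1
1 --y--> 2
2 --x--> 1
1 --x--> 5
5 --y--> 1
1 --x--> 5
5 --x--> 1
1 --y--> 2

2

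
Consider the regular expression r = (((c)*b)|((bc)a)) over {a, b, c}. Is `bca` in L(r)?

The right alternative ((bc)a) matches bca.

yes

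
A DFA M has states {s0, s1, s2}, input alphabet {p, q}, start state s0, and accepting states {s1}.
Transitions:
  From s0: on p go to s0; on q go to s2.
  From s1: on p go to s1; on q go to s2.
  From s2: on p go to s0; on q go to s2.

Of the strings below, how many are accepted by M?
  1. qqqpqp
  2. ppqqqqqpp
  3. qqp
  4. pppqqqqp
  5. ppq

0

qqqpqp: rejected
ppqqqqqpp: rejected
qqp: rejected
pppqqqqp: rejected
ppq: rejected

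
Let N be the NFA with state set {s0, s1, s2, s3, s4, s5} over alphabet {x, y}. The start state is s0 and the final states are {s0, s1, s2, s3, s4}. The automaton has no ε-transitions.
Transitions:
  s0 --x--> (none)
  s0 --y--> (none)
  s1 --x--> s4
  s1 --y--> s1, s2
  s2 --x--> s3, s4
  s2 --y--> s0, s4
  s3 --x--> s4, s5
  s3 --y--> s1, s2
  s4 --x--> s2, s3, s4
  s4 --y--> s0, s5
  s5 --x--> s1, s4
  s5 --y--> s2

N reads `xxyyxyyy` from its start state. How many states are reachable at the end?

Start: {s0}
read x: {}
The reachable set is empty and stays empty for the remaining 7 symbols.
Final reachable set {} has 0 states.

0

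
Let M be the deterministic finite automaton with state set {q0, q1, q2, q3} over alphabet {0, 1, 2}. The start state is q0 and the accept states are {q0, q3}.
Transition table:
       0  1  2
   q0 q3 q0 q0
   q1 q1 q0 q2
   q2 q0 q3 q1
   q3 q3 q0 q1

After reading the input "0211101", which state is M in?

q0 --0--> q3
q3 --2--> q1
q1 --1--> q0
q0 --1--> q0
q0 --1--> q0
q0 --0--> q3
q3 --1--> q0

q0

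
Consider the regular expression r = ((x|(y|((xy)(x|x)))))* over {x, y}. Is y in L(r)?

Split into 1 piece y; each matches (x|(y|((xy)(x|x)))).

yes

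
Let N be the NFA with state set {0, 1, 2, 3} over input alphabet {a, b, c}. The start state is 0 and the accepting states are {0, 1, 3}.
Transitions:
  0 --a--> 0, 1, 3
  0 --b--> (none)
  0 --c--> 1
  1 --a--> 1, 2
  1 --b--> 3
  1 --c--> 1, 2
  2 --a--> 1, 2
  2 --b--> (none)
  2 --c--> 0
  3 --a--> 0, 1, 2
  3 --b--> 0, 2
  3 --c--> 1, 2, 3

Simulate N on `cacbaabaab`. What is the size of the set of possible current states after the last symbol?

Start: {0}
read c: {1}
read a: {1, 2}
read c: {0, 1, 2}
read b: {3}
read a: {0, 1, 2}
read a: {0, 1, 2, 3}
read b: {0, 2, 3}
read a: {0, 1, 2, 3}
read a: {0, 1, 2, 3}
read b: {0, 2, 3}
Final reachable set {0, 2, 3} has 3 states.

3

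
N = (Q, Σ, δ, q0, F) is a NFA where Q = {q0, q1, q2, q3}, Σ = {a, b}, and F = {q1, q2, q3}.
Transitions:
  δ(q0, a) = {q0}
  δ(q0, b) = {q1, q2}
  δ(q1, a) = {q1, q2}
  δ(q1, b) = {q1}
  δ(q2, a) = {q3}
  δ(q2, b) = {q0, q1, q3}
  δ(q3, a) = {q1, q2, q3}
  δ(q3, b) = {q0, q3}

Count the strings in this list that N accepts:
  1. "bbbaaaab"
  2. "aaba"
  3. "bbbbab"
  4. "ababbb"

4

"bbbaaaab": accepted
"aaba": accepted
"bbbbab": accepted
"ababbb": accepted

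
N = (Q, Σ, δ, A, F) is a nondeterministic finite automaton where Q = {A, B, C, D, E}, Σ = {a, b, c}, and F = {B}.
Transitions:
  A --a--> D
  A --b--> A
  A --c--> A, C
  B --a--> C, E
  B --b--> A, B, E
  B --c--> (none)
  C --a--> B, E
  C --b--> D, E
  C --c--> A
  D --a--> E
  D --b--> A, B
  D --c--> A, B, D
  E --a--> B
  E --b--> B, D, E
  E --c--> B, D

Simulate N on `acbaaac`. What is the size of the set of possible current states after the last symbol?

3

Start: {A}
read a: {D}
read c: {A, B, D}
read b: {A, B, E}
read a: {B, C, D, E}
read a: {B, C, E}
read a: {B, C, E}
read c: {A, B, D}
Final reachable set {A, B, D} has 3 states.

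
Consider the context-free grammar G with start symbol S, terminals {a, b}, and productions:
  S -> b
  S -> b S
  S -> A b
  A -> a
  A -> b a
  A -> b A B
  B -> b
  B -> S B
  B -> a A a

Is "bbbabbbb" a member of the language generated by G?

S ⇒ bS ⇒ bAb ⇒ bbABb ⇒ bbbABBb ⇒ bbbaBBb ⇒ bbbaSBBb ⇒ bbbabBBb ⇒ bbbabbBb ⇒ bbbabbbb

yes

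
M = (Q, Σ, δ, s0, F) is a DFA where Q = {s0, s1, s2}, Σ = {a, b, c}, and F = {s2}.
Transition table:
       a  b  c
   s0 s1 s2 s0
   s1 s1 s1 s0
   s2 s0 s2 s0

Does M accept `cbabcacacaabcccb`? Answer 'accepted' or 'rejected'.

s0 --c--> s0
s0 --b--> s2
s2 --a--> s0
s0 --b--> s2
s2 --c--> s0
s0 --a--> s1
s1 --c--> s0
s0 --a--> s1
s1 --c--> s0
s0 --a--> s1
s1 --a--> s1
s1 --b--> s1
s1 --c--> s0
s0 --c--> s0
s0 --c--> s0
s0 --b--> s2
End in state s2, which is an accepting state.

accepted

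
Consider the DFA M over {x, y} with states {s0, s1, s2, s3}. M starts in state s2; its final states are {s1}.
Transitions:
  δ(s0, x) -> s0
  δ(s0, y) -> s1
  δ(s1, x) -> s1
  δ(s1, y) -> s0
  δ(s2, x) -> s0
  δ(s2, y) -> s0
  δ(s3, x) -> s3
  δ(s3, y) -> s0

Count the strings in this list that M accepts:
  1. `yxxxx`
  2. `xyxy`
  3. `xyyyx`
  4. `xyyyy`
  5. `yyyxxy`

2

`yxxxx`: rejected
`xyxy`: rejected
`xyyyx`: accepted
`xyyyy`: rejected
`yyyxxy`: accepted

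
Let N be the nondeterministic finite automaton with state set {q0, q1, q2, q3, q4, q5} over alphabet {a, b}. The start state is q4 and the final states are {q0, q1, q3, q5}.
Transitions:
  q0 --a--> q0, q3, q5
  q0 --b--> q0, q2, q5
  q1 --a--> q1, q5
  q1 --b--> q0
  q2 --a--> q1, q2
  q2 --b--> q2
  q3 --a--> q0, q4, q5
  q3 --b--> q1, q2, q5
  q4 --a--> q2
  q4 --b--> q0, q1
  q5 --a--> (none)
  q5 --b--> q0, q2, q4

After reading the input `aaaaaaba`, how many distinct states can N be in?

5

Start: {q4}
read a: {q2}
read a: {q1, q2}
read a: {q1, q2, q5}
read a: {q1, q2, q5}
read a: {q1, q2, q5}
read a: {q1, q2, q5}
read b: {q0, q2, q4}
read a: {q0, q1, q2, q3, q5}
Final reachable set {q0, q1, q2, q3, q5} has 5 states.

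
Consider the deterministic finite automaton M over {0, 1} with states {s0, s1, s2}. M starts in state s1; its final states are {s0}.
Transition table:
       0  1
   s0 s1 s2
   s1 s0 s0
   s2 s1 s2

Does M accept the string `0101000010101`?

s1 --0--> s0
s0 --1--> s2
s2 --0--> s1
s1 --1--> s0
s0 --0--> s1
s1 --0--> s0
s0 --0--> s1
s1 --0--> s0
s0 --1--> s2
s2 --0--> s1
s1 --1--> s0
s0 --0--> s1
s1 --1--> s0
End in state s0, which is an accepting state.

accepted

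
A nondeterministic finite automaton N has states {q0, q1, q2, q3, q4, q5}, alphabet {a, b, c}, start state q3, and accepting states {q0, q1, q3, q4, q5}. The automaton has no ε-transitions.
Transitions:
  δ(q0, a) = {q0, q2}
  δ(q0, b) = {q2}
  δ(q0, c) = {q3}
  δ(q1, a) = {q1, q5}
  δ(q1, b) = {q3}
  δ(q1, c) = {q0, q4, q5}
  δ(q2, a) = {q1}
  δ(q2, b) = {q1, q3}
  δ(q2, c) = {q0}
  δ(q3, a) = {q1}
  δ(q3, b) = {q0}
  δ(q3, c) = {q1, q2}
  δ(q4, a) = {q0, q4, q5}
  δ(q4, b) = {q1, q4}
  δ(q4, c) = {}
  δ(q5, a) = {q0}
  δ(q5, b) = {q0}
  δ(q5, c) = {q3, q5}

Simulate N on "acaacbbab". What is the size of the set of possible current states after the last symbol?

5

Start: {q3}
read a: {q1}
read c: {q0, q4, q5}
read a: {q0, q2, q4, q5}
read a: {q0, q1, q2, q4, q5}
read c: {q0, q3, q4, q5}
read b: {q0, q1, q2, q4}
read b: {q1, q2, q3, q4}
read a: {q0, q1, q4, q5}
read b: {q0, q1, q2, q3, q4}
Final reachable set {q0, q1, q2, q3, q4} has 5 states.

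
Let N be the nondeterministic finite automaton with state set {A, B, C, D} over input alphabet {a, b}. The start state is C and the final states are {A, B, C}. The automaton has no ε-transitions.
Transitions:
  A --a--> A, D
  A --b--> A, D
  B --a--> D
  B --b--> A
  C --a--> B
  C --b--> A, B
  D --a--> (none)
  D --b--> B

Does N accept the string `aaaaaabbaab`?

Start: {C}
read a: {B}
read a: {D}
read a: {}
The reachable set is empty and stays empty for the remaining 8 symbols.
Reachable ∩ accepting = {} — empty.

rejected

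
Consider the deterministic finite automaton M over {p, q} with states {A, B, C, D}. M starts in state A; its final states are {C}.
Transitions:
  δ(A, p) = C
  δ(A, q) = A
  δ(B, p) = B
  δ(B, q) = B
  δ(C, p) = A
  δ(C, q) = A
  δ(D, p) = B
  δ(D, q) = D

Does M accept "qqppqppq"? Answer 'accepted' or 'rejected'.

rejected

A --q--> A
A --q--> A
A --p--> C
C --p--> A
A --q--> A
A --p--> C
C --p--> A
A --q--> A
End in state A, which is not an accepting state.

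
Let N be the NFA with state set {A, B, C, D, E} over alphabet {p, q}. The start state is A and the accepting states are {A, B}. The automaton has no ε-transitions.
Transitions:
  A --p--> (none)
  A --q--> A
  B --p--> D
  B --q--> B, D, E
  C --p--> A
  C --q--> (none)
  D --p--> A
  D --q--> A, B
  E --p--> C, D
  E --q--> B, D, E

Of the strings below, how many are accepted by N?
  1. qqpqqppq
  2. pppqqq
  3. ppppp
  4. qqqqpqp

0

qqpqqppq: rejected
pppqqq: rejected
ppppp: rejected
qqqqpqp: rejected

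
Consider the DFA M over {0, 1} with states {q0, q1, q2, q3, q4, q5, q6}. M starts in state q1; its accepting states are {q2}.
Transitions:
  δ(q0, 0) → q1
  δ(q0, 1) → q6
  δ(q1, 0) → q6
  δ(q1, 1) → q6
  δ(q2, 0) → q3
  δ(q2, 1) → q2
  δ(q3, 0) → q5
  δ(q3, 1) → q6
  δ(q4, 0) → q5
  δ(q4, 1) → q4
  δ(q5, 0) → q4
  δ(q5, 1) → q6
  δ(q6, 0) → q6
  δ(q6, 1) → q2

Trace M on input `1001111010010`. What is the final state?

q1 --1--> q6
q6 --0--> q6
q6 --0--> q6
q6 --1--> q2
q2 --1--> q2
q2 --1--> q2
q2 --1--> q2
q2 --0--> q3
q3 --1--> q6
q6 --0--> q6
q6 --0--> q6
q6 --1--> q2
q2 --0--> q3

q3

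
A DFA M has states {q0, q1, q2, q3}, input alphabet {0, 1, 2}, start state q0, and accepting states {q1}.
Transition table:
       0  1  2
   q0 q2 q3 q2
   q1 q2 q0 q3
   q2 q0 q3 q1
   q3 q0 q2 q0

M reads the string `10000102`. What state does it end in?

q2

q0 --1--> q3
q3 --0--> q0
q0 --0--> q2
q2 --0--> q0
q0 --0--> q2
q2 --1--> q3
q3 --0--> q0
q0 --2--> q2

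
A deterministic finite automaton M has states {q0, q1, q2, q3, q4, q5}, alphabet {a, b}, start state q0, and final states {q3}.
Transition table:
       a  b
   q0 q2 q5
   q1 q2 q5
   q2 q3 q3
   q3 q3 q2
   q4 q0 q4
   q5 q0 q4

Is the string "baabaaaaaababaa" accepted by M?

q0 --b--> q5
q5 --a--> q0
q0 --a--> q2
q2 --b--> q3
q3 --a--> q3
q3 --a--> q3
q3 --a--> q3
q3 --a--> q3
q3 --a--> q3
q3 --a--> q3
q3 --b--> q2
q2 --a--> q3
q3 --b--> q2
q2 --a--> q3
q3 --a--> q3
End in state q3, which is an accepting state.

accepted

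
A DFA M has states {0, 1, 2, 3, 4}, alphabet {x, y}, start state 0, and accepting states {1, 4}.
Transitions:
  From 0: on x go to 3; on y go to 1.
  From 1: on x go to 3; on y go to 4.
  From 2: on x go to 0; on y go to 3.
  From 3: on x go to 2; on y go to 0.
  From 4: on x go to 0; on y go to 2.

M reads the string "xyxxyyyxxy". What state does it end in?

0 --x--> 3
3 --y--> 0
0 --x--> 3
3 --x--> 2
2 --y--> 3
3 --y--> 0
0 --y--> 1
1 --x--> 3
3 --x--> 2
2 --y--> 3

3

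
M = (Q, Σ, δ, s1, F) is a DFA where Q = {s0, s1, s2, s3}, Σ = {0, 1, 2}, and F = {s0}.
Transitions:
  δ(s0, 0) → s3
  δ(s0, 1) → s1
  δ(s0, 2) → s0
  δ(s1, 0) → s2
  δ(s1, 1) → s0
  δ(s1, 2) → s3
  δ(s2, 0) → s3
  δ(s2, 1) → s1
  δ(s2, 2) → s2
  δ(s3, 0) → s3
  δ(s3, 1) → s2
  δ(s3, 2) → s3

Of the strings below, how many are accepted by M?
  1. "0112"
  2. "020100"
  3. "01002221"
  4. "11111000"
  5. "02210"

"0112": accepted
"020100": rejected
"01002221": rejected
"11111000": rejected
"02210": rejected

1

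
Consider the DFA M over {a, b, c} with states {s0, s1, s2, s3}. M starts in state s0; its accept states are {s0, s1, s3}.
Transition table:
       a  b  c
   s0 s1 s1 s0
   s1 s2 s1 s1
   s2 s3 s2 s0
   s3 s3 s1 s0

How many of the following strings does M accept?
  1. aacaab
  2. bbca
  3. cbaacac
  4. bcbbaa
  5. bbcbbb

3

aacaab: rejected
bbca: rejected
cbaacac: accepted
bcbbaa: accepted
bbcbbb: accepted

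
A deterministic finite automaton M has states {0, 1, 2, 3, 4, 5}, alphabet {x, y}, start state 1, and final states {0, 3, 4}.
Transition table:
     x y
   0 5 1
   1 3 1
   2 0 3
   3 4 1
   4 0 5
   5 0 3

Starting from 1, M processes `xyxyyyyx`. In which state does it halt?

3

1 --x--> 3
3 --y--> 1
1 --x--> 3
3 --y--> 1
1 --y--> 1
1 --y--> 1
1 --y--> 1
1 --x--> 3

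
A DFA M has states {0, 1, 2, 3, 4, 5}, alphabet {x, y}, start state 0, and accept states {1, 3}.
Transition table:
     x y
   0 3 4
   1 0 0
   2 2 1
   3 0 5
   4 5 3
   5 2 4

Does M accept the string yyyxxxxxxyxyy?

accepted

0 --y--> 4
4 --y--> 3
3 --y--> 5
5 --x--> 2
2 --x--> 2
2 --x--> 2
2 --x--> 2
2 --x--> 2
2 --x--> 2
2 --y--> 1
1 --x--> 0
0 --y--> 4
4 --y--> 3
End in state 3, which is an accepting state.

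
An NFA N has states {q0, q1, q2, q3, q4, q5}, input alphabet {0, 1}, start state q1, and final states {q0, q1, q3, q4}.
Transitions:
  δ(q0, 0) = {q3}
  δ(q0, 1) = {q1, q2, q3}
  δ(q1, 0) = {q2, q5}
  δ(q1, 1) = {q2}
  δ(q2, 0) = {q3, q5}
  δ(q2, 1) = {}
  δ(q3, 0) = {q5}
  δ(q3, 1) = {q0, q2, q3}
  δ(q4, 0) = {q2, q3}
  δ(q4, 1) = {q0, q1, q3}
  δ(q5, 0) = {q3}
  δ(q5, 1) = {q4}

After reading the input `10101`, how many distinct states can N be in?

Start: {q1}
read 1: {q2}
read 0: {q3, q5}
read 1: {q0, q2, q3, q4}
read 0: {q2, q3, q5}
read 1: {q0, q2, q3, q4}
Final reachable set {q0, q2, q3, q4} has 4 states.

4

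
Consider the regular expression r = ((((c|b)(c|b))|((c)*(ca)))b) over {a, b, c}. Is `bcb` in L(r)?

Split as bc·b: (((c|b)(c|b))|((c)*(ca))) matches bc and b matches b.

yes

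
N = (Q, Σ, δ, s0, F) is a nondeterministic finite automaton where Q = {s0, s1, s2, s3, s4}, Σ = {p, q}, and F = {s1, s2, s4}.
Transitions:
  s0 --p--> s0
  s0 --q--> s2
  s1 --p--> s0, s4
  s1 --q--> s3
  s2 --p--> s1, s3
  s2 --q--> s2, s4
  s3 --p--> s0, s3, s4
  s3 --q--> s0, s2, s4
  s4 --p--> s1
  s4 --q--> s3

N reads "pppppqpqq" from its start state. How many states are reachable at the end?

Start: {s0}
read p: {s0}
read p: {s0}
read p: {s0}
read p: {s0}
read p: {s0}
read q: {s2}
read p: {s1, s3}
read q: {s0, s2, s3, s4}
read q: {s0, s2, s3, s4}
Final reachable set {s0, s2, s3, s4} has 4 states.

4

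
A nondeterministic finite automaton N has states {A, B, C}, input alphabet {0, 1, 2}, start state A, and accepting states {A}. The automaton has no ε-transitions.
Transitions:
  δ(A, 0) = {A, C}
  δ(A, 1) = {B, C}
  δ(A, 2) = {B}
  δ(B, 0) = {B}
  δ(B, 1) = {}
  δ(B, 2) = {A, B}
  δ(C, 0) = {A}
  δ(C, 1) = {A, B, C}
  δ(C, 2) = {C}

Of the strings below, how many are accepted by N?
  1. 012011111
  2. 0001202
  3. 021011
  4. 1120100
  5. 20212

012011111: accepted
0001202: accepted
021011: accepted
1120100: accepted
20212: accepted

5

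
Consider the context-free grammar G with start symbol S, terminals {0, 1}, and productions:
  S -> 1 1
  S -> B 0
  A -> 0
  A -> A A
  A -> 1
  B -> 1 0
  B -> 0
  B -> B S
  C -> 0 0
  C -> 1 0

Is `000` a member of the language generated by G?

no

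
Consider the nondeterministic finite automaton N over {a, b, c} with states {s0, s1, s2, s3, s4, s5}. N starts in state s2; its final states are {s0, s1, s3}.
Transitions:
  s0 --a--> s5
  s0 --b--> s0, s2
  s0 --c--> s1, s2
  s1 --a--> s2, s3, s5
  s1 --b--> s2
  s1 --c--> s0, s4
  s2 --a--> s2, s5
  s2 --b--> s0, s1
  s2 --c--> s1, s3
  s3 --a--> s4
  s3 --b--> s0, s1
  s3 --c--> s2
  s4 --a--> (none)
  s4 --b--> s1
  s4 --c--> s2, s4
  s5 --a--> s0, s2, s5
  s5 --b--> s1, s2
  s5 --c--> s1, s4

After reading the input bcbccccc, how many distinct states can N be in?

5

Start: {s2}
read b: {s0, s1}
read c: {s0, s1, s2, s4}
read b: {s0, s1, s2}
read c: {s0, s1, s2, s3, s4}
read c: {s0, s1, s2, s3, s4}
read c: {s0, s1, s2, s3, s4}
read c: {s0, s1, s2, s3, s4}
read c: {s0, s1, s2, s3, s4}
Final reachable set {s0, s1, s2, s3, s4} has 5 states.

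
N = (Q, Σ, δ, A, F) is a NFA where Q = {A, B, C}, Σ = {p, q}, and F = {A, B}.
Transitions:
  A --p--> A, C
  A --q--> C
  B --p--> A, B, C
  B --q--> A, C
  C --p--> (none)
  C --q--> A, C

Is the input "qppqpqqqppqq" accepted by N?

Start: {A}
read q: {C}
read p: {}
The reachable set is empty and stays empty for the remaining 10 symbols.
Reachable ∩ accepting = {} — empty.

rejected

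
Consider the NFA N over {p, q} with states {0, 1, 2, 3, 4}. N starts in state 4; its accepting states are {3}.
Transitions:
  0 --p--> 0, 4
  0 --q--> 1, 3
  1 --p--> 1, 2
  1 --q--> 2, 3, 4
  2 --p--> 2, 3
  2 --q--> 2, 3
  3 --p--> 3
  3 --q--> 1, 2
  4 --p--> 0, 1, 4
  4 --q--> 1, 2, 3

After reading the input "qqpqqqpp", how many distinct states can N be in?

Start: {4}
read q: {1, 2, 3}
read q: {1, 2, 3, 4}
read p: {0, 1, 2, 3, 4}
read q: {1, 2, 3, 4}
read q: {1, 2, 3, 4}
read q: {1, 2, 3, 4}
read p: {0, 1, 2, 3, 4}
read p: {0, 1, 2, 3, 4}
Final reachable set {0, 1, 2, 3, 4} has 5 states.

5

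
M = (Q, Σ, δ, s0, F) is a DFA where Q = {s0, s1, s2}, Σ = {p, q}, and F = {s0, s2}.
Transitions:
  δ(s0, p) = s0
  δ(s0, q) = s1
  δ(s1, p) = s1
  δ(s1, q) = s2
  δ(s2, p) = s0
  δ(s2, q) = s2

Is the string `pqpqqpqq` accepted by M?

s0 --p--> s0
s0 --q--> s1
s1 --p--> s1
s1 --q--> s2
s2 --q--> s2
s2 --p--> s0
s0 --q--> s1
s1 --q--> s2
End in state s2, which is an accepting state.

accepted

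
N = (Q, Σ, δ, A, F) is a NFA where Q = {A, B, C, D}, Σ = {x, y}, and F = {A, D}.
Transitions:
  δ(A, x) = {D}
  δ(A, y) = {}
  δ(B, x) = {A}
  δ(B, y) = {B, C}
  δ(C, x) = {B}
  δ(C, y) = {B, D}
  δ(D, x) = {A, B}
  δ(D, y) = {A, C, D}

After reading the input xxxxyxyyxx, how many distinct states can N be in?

Start: {A}
read x: {D}
read x: {A, B}
read x: {A, D}
read x: {A, B, D}
read y: {A, B, C, D}
read x: {A, B, D}
read y: {A, B, C, D}
read y: {A, B, C, D}
read x: {A, B, D}
read x: {A, B, D}
Final reachable set {A, B, D} has 3 states.

3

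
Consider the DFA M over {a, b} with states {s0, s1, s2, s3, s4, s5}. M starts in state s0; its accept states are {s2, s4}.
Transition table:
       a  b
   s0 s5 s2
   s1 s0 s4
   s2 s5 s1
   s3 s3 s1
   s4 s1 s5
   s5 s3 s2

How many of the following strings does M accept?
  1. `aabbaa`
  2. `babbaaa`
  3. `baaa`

0

`aabbaa`: rejected
`babbaaa`: rejected
`baaa`: rejected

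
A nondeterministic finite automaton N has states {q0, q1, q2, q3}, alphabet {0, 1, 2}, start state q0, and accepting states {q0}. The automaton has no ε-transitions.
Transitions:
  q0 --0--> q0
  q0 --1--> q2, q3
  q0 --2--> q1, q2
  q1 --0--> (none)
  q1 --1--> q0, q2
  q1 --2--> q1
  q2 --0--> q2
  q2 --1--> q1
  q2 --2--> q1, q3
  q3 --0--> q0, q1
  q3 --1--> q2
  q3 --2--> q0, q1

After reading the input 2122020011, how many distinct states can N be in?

Start: {q0}
read 2: {q1, q2}
read 1: {q0, q1, q2}
read 2: {q1, q2, q3}
read 2: {q0, q1, q3}
read 0: {q0, q1}
read 2: {q1, q2}
read 0: {q2}
read 0: {q2}
read 1: {q1}
read 1: {q0, q2}
Final reachable set {q0, q2} has 2 states.

2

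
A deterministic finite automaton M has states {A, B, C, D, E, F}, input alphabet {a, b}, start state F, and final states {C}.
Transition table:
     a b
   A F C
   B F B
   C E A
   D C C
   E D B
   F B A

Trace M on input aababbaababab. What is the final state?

A

F --a--> B
B --a--> F
F --b--> A
A --a--> F
F --b--> A
A --b--> C
C --a--> E
E --a--> D
D --b--> C
C --a--> E
E --b--> B
B --a--> F
F --b--> A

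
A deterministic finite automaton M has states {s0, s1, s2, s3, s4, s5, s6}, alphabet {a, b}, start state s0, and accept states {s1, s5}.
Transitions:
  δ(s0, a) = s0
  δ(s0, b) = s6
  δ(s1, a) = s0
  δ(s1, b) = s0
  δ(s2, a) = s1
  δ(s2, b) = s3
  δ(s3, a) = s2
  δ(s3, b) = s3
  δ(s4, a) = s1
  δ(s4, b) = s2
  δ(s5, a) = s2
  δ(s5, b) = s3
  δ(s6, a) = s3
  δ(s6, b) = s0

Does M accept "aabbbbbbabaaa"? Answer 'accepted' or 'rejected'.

s0 --a--> s0
s0 --a--> s0
s0 --b--> s6
s6 --b--> s0
s0 --b--> s6
s6 --b--> s0
s0 --b--> s6
s6 --b--> s0
s0 --a--> s0
s0 --b--> s6
s6 --a--> s3
s3 --a--> s2
s2 --a--> s1
End in state s1, which is an accepting state.

accepted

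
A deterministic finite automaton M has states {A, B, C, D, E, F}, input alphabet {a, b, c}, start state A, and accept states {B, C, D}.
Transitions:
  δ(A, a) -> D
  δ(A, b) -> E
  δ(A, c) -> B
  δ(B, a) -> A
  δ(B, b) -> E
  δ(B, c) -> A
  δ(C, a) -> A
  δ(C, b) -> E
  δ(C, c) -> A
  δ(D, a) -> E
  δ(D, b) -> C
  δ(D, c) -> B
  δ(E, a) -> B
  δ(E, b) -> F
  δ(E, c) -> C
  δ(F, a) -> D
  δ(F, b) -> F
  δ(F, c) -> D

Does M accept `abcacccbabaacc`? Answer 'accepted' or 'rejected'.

A --a--> D
D --b--> C
C --c--> A
A --a--> D
D --c--> B
B --c--> A
A --c--> B
B --b--> E
E --a--> B
B --b--> E
E --a--> B
B --a--> A
A --c--> B
B --c--> A
End in state A, which is not an accepting state.

rejected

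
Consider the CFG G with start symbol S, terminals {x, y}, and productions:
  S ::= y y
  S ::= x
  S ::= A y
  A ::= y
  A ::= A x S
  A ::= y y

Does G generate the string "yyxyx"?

no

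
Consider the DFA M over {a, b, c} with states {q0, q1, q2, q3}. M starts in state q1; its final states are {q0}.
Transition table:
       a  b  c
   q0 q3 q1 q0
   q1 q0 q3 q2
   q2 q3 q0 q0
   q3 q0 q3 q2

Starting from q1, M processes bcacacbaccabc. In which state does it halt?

q2

q1 --b--> q3
q3 --c--> q2
q2 --a--> q3
q3 --c--> q2
q2 --a--> q3
q3 --c--> q2
q2 --b--> q0
q0 --a--> q3
q3 --c--> q2
q2 --c--> q0
q0 --a--> q3
q3 --b--> q3
q3 --c--> q2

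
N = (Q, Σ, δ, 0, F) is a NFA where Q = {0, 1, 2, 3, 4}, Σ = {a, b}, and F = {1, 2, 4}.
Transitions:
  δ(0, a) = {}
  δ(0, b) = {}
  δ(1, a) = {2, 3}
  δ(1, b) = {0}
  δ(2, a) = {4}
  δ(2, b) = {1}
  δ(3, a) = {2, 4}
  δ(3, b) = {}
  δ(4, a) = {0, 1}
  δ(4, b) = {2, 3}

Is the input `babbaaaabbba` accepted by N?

rejected

Start: {0}
read b: {}
The reachable set is empty and stays empty for the remaining 11 symbols.
Reachable ∩ accepting = {} — empty.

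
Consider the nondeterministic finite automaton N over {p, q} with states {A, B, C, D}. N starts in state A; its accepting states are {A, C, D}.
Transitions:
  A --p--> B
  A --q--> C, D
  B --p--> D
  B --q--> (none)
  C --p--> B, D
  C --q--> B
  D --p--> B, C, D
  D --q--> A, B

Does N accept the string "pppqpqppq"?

Start: {A}
read p: {B}
read p: {D}
read p: {B, C, D}
read q: {A, B}
read p: {B, D}
read q: {A, B}
read p: {B, D}
read p: {B, C, D}
read q: {A, B}
Reachable ∩ accepting = {A} — nonempty.

accepted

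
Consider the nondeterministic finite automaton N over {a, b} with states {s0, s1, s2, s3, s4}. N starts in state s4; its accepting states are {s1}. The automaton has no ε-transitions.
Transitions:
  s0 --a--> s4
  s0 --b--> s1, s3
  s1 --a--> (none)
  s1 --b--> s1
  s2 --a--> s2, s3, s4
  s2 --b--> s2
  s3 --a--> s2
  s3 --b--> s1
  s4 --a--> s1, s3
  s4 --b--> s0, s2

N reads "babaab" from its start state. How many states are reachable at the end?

Start: {s4}
read b: {s0, s2}
read a: {s2, s3, s4}
read b: {s0, s1, s2}
read a: {s2, s3, s4}
read a: {s1, s2, s3, s4}
read b: {s0, s1, s2}
Final reachable set {s0, s1, s2} has 3 states.

3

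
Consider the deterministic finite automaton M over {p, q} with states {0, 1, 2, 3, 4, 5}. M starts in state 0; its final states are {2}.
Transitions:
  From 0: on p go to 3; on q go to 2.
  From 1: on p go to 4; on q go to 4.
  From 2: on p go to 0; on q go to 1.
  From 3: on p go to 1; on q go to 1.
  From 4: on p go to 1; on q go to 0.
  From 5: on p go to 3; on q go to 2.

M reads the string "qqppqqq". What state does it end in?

0 --q--> 2
2 --q--> 1
1 --p--> 4
4 --p--> 1
1 --q--> 4
4 --q--> 0
0 --q--> 2

2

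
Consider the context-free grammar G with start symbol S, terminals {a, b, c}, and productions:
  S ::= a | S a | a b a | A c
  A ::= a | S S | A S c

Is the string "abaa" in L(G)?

yes

S ⇒ Sa ⇒ abaa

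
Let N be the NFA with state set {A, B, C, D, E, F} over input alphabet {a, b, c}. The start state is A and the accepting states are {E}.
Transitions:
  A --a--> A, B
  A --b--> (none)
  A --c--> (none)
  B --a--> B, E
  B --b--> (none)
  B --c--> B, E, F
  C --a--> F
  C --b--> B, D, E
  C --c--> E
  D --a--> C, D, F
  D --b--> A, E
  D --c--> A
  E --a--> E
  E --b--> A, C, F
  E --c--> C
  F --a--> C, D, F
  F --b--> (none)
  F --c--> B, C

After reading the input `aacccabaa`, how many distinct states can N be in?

Start: {A}
read a: {A, B}
read a: {A, B, E}
read c: {B, C, E, F}
read c: {B, C, E, F}
read c: {B, C, E, F}
read a: {B, C, D, E, F}
read b: {A, B, C, D, E, F}
read a: {A, B, C, D, E, F}
read a: {A, B, C, D, E, F}
Final reachable set {A, B, C, D, E, F} has 6 states.

6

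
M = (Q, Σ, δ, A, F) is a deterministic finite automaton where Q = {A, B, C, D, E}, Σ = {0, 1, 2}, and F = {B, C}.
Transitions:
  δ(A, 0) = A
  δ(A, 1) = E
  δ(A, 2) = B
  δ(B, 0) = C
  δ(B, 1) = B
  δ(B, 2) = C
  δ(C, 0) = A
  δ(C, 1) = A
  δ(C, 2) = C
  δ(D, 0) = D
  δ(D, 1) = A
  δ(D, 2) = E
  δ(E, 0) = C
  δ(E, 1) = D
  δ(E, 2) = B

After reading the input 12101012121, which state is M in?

A

A --1--> E
E --2--> B
B --1--> B
B --0--> C
C --1--> A
A --0--> A
A --1--> E
E --2--> B
B --1--> B
B --2--> C
C --1--> A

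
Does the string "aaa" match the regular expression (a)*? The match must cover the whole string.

yes

Split into 3 pieces a · a · a; each matches a.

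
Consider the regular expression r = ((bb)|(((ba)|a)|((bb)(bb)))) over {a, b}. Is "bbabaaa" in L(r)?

no

Neither (bb) nor (((ba)|a)|((bb)(bb))) matches bbabaaa.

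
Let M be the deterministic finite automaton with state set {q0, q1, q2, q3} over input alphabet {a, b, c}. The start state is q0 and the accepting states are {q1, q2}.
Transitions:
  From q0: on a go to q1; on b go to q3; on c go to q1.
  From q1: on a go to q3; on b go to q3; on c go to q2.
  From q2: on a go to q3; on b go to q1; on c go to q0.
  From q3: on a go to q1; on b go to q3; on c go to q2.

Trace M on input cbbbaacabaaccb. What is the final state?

q3

q0 --c--> q1
q1 --b--> q3
q3 --b--> q3
q3 --b--> q3
q3 --a--> q1
q1 --a--> q3
q3 --c--> q2
q2 --a--> q3
q3 --b--> q3
q3 --a--> q1
q1 --a--> q3
q3 --c--> q2
q2 --c--> q0
q0 --b--> q3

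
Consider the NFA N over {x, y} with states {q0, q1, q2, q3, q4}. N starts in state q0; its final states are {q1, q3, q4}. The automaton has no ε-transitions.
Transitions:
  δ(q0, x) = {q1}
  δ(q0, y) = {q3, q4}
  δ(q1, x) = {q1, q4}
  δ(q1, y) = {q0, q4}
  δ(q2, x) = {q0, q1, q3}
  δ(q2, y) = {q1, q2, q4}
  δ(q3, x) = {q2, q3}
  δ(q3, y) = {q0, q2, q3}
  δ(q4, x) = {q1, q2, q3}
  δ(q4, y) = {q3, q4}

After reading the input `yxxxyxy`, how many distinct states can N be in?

Start: {q0}
read y: {q3, q4}
read x: {q1, q2, q3}
read x: {q0, q1, q2, q3, q4}
read x: {q0, q1, q2, q3, q4}
read y: {q0, q1, q2, q3, q4}
read x: {q0, q1, q2, q3, q4}
read y: {q0, q1, q2, q3, q4}
Final reachable set {q0, q1, q2, q3, q4} has 5 states.

5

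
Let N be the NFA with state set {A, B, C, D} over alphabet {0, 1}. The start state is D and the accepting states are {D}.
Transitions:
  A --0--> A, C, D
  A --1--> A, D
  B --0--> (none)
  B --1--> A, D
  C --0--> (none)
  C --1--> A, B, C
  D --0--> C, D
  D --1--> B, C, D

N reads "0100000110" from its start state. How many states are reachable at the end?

Start: {D}
read 0: {C, D}
read 1: {A, B, C, D}
read 0: {A, C, D}
read 0: {A, C, D}
read 0: {A, C, D}
read 0: {A, C, D}
read 0: {A, C, D}
read 1: {A, B, C, D}
read 1: {A, B, C, D}
read 0: {A, C, D}
Final reachable set {A, C, D} has 3 states.

3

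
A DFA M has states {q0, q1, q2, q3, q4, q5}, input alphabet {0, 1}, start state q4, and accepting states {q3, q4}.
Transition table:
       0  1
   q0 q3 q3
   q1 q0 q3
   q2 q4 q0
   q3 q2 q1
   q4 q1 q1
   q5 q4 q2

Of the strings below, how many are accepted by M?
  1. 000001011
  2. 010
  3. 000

1

000001011: rejected
010: rejected
000: accepted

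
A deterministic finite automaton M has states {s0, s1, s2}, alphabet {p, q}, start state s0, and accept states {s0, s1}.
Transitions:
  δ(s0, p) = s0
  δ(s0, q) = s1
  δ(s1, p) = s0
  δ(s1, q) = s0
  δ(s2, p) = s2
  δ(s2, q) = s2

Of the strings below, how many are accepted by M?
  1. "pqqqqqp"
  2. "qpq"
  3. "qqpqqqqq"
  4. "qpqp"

4

"pqqqqqp": accepted
"qpq": accepted
"qqpqqqqq": accepted
"qpqp": accepted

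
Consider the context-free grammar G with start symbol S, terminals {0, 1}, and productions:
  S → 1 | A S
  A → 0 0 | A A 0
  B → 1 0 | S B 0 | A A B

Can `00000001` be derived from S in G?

yes

S ⇒ AS ⇒ 00S ⇒ 00AS ⇒ 00AA0S ⇒ 0000A0S ⇒ 0000000S ⇒ 00000001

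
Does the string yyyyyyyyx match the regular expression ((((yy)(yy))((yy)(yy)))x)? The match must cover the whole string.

yes

Split as yyyyyyyy·x: (((yy)(yy))((yy)(yy))) matches yyyyyyyy and x matches x.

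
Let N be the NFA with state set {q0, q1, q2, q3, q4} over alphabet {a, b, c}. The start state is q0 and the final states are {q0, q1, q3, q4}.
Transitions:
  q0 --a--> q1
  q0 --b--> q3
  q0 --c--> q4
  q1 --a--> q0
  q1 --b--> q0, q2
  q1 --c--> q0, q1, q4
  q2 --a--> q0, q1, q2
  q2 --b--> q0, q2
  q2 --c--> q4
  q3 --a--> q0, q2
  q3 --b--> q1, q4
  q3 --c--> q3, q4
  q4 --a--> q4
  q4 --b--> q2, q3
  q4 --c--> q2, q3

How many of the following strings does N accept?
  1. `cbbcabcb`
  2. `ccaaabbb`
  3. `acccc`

`cbbcabcb`: accepted
`ccaaabbb`: accepted
`acccc`: accepted

3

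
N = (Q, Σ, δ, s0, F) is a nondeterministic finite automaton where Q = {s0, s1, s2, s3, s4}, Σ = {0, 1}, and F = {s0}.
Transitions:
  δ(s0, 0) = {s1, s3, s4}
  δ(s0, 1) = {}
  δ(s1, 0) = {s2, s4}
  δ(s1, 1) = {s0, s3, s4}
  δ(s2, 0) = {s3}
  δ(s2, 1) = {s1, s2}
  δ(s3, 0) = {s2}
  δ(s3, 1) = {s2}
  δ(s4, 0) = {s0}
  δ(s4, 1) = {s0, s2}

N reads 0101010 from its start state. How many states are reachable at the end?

5

Start: {s0}
read 0: {s1, s3, s4}
read 1: {s0, s2, s3, s4}
read 0: {s0, s1, s2, s3, s4}
read 1: {s0, s1, s2, s3, s4}
read 0: {s0, s1, s2, s3, s4}
read 1: {s0, s1, s2, s3, s4}
read 0: {s0, s1, s2, s3, s4}
Final reachable set {s0, s1, s2, s3, s4} has 5 states.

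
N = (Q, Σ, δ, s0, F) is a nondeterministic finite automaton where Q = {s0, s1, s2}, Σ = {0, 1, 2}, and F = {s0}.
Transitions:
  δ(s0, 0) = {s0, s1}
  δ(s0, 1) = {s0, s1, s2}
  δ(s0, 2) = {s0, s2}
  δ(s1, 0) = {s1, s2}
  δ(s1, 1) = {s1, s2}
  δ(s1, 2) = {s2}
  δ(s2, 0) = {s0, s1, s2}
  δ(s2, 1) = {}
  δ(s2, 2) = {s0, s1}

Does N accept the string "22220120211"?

Start: {s0}
read 2: {s0, s2}
read 2: {s0, s1, s2}
read 2: {s0, s1, s2}
read 2: {s0, s1, s2}
read 0: {s0, s1, s2}
read 1: {s0, s1, s2}
read 2: {s0, s1, s2}
read 0: {s0, s1, s2}
read 2: {s0, s1, s2}
read 1: {s0, s1, s2}
read 1: {s0, s1, s2}
Reachable ∩ accepting = {s0} — nonempty.

accepted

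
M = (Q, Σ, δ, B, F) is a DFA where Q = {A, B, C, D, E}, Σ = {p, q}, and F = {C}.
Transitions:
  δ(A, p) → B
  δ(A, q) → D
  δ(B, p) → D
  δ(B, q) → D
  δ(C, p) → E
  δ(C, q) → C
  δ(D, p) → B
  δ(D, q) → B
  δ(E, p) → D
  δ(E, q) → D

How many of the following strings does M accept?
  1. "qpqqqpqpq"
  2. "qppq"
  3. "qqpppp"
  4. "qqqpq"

0

"qpqqqpqpq": rejected
"qppq": rejected
"qqpppp": rejected
"qqqpq": rejected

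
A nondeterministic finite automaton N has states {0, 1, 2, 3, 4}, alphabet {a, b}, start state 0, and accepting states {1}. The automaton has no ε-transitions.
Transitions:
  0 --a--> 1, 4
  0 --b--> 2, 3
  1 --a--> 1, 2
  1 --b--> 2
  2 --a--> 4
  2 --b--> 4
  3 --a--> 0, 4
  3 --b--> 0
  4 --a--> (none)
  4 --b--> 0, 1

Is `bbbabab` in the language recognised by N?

accepted

Start: {0}
read b: {2, 3}
read b: {0, 4}
read b: {0, 1, 2, 3}
read a: {0, 1, 2, 4}
read b: {0, 1, 2, 3, 4}
read a: {0, 1, 2, 4}
read b: {0, 1, 2, 3, 4}
Reachable ∩ accepting = {1} — nonempty.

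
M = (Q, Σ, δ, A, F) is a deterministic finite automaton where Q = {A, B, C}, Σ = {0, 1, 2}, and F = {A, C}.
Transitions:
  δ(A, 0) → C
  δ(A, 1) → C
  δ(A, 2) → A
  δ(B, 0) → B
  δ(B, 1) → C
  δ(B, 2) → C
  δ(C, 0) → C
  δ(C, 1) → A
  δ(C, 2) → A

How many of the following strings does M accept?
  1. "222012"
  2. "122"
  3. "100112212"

3

"222012": accepted
"122": accepted
"100112212": accepted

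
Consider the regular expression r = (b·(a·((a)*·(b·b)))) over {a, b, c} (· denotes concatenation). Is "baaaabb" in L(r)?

yes

Split as b·aaaabb: b matches b and (a·((a)*·(b·b))) matches aaaabb.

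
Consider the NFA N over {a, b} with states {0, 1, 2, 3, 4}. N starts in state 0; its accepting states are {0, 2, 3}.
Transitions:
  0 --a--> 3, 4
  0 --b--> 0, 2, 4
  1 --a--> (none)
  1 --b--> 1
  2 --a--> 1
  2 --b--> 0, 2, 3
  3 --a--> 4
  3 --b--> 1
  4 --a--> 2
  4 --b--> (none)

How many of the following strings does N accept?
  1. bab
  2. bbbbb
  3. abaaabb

bab: accepted
bbbbb: accepted
abaaabb: rejected

2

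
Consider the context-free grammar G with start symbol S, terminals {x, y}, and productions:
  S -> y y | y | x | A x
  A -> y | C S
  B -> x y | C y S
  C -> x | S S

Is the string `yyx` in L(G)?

no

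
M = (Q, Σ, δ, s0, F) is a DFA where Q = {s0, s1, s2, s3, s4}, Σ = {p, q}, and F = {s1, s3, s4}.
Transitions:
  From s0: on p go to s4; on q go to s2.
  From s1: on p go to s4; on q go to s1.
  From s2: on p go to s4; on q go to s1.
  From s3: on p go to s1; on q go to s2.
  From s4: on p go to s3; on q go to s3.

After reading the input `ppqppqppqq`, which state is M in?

s0 --p--> s4
s4 --p--> s3
s3 --q--> s2
s2 --p--> s4
s4 --p--> s3
s3 --q--> s2
s2 --p--> s4
s4 --p--> s3
s3 --q--> s2
s2 --q--> s1

s1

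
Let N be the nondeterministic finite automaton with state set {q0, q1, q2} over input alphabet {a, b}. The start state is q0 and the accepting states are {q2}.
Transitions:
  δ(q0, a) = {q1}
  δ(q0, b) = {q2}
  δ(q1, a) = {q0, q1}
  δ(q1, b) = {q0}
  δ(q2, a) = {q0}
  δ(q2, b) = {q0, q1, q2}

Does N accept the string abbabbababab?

Start: {q0}
read a: {q1}
read b: {q0}
read b: {q2}
read a: {q0}
read b: {q2}
read b: {q0, q1, q2}
read a: {q0, q1}
read b: {q0, q2}
read a: {q0, q1}
read b: {q0, q2}
read a: {q0, q1}
read b: {q0, q2}
Reachable ∩ accepting = {q2} — nonempty.

accepted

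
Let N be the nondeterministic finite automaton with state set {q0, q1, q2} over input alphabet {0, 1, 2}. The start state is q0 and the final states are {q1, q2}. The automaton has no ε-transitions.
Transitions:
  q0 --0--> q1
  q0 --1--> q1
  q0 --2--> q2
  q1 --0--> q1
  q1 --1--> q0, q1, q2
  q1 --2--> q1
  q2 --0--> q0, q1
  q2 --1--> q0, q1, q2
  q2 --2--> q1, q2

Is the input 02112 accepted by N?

accepted

Start: {q0}
read 0: {q1}
read 2: {q1}
read 1: {q0, q1, q2}
read 1: {q0, q1, q2}
read 2: {q1, q2}
Reachable ∩ accepting = {q1, q2} — nonempty.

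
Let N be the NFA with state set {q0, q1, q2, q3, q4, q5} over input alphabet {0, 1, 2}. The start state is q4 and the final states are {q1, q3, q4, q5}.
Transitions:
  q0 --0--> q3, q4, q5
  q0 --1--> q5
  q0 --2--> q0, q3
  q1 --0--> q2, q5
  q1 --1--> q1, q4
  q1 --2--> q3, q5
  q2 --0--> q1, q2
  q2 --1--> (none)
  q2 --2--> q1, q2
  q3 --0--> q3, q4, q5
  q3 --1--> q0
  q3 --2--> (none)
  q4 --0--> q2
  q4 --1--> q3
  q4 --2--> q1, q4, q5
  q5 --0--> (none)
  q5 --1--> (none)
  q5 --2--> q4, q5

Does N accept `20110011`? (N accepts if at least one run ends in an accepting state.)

Start: {q4}
read 2: {q1, q4, q5}
read 0: {q2, q5}
read 1: {}
The reachable set is empty and stays empty for the remaining 5 symbols.
Reachable ∩ accepting = {} — empty.

rejected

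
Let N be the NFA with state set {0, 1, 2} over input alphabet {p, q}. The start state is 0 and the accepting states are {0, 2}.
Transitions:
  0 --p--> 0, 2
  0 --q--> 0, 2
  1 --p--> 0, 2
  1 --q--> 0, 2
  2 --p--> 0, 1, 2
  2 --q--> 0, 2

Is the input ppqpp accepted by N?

Start: {0}
read p: {0, 2}
read p: {0, 1, 2}
read q: {0, 2}
read p: {0, 1, 2}
read p: {0, 1, 2}
Reachable ∩ accepting = {0, 2} — nonempty.

accepted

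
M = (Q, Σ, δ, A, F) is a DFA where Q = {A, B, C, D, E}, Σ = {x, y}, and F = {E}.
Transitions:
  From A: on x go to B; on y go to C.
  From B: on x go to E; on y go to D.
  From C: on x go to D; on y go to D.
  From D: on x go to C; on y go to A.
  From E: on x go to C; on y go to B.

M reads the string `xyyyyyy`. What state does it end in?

A --x--> B
B --y--> D
D --y--> A
A --y--> C
C --y--> D
D --y--> A
A --y--> C

C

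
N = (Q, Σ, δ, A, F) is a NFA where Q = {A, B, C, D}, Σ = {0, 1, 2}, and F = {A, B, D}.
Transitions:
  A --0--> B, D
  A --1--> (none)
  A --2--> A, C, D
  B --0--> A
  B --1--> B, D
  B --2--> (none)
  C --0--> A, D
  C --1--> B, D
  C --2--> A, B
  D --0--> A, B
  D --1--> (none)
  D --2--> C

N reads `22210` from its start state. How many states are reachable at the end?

Start: {A}
read 2: {A, C, D}
read 2: {A, B, C, D}
read 2: {A, B, C, D}
read 1: {B, D}
read 0: {A, B}
Final reachable set {A, B} has 2 states.

2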